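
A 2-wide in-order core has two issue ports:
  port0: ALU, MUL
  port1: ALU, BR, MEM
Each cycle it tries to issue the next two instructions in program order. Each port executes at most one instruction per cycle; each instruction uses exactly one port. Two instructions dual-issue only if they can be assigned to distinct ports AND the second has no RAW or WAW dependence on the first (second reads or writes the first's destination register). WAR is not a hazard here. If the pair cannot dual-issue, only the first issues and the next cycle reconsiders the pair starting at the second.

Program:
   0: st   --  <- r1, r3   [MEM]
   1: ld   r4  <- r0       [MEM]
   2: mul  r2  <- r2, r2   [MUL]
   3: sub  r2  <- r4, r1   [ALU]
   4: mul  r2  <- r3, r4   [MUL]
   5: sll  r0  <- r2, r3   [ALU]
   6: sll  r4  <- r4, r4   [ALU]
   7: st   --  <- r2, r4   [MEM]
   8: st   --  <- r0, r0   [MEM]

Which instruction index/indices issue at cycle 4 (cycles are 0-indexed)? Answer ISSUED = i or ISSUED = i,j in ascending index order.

c0: i0 st  no-port MEM/MEM
c1: i1,i2 ld+mul  2-wide
c2: i3 sub  WAW r2
c3: i4 mul  RAW r2
c4: i5,i6 sll+sll  2-wide
c5: i7 st  no-port MEM/MEM
c6: i8 st  tail

ISSUED = 5,6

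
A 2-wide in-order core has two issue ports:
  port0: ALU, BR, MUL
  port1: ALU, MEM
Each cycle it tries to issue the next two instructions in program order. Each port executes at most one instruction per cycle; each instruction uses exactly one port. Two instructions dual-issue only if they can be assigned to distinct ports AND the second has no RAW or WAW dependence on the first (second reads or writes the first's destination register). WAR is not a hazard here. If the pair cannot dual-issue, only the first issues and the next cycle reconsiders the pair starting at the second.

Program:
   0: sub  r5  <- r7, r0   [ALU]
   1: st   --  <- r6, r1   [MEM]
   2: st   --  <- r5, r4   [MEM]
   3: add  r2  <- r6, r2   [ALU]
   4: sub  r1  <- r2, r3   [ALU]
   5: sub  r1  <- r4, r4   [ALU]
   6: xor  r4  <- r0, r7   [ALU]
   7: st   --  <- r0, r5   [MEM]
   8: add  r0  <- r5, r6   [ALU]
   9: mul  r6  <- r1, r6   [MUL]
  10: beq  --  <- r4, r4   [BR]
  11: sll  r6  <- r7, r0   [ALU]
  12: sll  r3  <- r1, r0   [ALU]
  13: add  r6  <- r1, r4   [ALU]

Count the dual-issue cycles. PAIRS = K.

PAIRS = 6

t=0 i0&i1:sub.ALU st.MEM ; dual
t=1 i2&i3:st.MEM add.ALU ; dual
t=2 i4:sub.ALU ; WAW r1
t=3 i5&i6:sub.ALU xor.ALU ; dual
t=4 i7&i8:st.MEM add.ALU ; dual
t=5 i9:mul.MUL ; no-port MUL/BR
t=6 i10&i11:beq.BR sll.ALU ; dual
t=7 i12&i13:sll.ALU add.ALU ; dual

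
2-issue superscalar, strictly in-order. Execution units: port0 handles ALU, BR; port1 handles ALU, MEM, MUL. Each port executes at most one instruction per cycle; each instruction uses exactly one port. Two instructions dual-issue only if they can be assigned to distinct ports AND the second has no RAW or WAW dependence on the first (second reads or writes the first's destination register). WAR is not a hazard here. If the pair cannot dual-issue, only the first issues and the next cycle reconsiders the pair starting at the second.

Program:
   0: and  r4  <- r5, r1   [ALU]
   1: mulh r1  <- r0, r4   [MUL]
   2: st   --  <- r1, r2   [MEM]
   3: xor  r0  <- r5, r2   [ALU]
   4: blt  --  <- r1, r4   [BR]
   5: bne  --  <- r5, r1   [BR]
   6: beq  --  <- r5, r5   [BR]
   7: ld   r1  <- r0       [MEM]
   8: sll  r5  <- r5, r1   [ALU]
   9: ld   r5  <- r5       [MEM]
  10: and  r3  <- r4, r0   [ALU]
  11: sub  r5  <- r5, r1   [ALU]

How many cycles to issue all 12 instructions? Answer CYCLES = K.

CYCLES = 9

[0] i0  and  -- RAW r4
[1] i1  mulh  -- no-port MUL/MEM
[2] i2&i3  st xor  -- dual
[3] i4  blt  -- no-port BR/BR
[4] i5  bne  -- no-port BR/BR
[5] i6&i7  beq ld  -- dual
[6] i8  sll  -- RAW+WAW r5
[7] i9&i10  ld and  -- dual
[8] i11  sub  -- tail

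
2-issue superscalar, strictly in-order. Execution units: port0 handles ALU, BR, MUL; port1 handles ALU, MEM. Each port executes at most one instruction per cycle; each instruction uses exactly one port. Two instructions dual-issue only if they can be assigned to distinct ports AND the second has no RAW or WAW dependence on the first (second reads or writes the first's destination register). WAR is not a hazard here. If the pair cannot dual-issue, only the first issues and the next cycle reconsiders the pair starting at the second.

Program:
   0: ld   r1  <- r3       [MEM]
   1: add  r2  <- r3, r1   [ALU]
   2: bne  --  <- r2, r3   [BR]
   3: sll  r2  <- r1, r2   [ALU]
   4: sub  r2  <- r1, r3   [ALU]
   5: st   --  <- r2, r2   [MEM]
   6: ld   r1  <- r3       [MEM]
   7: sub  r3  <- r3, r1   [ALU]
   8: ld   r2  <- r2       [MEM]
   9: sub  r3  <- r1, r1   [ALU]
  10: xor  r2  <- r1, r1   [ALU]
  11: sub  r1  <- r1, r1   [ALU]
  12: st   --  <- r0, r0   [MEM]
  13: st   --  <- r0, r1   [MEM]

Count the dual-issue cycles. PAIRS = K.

PAIRS = 4

t=0 i0:ld.MEM ; RAW r1
t=1 i1:add.ALU ; RAW r2
t=2 i2+i3:bne.BR;sll.ALU ; dual
t=3 i4:sub.ALU ; RAW r2
t=4 i5:st.MEM ; no-port MEM/MEM
t=5 i6:ld.MEM ; RAW r1
t=6 i7+i8:sub.ALU;ld.MEM ; dual
t=7 i9+i10:sub.ALU;xor.ALU ; dual
t=8 i11+i12:sub.ALU;st.MEM ; dual
t=9 i13:st.MEM ; tail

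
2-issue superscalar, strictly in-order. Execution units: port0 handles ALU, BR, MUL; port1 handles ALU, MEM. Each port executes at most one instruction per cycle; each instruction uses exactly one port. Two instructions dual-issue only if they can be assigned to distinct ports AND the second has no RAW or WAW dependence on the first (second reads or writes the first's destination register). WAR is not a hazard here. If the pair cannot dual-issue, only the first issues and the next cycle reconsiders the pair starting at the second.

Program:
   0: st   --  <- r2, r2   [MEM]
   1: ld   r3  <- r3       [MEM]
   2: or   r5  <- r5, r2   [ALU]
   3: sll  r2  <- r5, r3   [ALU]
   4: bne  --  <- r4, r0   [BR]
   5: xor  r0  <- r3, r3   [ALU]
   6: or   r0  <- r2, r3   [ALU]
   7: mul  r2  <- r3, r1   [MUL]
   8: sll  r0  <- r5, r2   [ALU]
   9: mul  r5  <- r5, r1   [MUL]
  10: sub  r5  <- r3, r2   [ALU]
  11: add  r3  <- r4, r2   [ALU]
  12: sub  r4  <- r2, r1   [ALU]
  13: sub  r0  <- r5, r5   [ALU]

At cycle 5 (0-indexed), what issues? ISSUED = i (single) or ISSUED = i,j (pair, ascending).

ISSUED = 8,9

0. st @i0  | no-port MEM/MEM
1. ld or @i1,i2  | dual
2. sll bne @i3,i4  | dual
3. xor @i5  | WAW r0
4. or mul @i6,i7  | dual
5. sll mul @i8,i9  | dual
6. sub add @i10,i11  | dual
7. sub sub @i12,i13  | dual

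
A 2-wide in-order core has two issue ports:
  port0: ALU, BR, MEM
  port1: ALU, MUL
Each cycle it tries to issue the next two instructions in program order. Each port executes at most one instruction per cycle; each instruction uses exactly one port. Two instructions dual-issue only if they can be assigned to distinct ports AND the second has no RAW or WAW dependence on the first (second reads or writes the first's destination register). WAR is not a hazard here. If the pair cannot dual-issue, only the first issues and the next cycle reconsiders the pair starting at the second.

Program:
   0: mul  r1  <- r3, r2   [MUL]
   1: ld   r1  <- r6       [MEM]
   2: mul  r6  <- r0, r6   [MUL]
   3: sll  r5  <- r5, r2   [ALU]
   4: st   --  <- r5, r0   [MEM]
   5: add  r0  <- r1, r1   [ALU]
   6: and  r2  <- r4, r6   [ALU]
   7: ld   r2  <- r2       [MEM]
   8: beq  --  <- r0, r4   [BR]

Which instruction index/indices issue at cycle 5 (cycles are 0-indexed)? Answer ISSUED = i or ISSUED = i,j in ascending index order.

ISSUED = 7

[0] i0  mul.MUL  -- WAW r1
[1] i1&i2  ld.MEM;mul.MUL  -- 2-wide
[2] i3  sll.ALU  -- RAW r5
[3] i4&i5  st.MEM;add.ALU  -- 2-wide
[4] i6  and.ALU  -- RAW+WAW r2
[5] i7  ld.MEM  -- no-port MEM/BR
[6] i8  beq.BR  -- tail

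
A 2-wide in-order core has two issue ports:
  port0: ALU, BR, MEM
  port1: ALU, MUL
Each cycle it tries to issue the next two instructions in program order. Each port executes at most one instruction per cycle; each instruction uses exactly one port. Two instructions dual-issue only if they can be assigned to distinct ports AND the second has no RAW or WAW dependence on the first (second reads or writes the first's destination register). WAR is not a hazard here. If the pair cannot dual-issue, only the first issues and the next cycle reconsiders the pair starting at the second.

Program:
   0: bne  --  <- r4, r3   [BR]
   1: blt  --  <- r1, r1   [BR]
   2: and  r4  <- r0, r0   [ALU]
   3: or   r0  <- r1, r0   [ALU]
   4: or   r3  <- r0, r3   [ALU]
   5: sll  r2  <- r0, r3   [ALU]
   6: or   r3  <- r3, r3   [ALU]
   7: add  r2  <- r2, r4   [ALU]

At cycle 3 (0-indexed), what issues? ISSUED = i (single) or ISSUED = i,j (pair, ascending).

c0: i0 bne  no-port BR/BR
c1: i1/i2 blt;and  dual
c2: i3 or  RAW r0
c3: i4 or  RAW r3
c4: i5/i6 sll;or  dual
c5: i7 add  tail

ISSUED = 4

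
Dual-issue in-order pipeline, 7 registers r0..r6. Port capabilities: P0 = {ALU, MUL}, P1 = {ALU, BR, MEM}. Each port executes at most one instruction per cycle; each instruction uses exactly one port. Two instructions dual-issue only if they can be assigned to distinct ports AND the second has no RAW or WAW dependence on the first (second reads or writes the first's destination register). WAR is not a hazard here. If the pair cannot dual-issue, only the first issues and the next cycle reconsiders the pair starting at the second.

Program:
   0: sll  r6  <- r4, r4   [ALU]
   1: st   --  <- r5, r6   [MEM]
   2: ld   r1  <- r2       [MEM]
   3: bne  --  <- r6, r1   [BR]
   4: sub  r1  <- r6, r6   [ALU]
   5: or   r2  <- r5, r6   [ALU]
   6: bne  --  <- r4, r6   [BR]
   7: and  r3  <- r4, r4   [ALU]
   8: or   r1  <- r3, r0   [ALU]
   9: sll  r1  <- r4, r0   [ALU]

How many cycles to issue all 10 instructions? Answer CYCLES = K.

c0: i0 sll.ALU  RAW r6
c1: i1 st.MEM  no-port MEM/MEM
c2: i2 ld.MEM  no-port MEM/BR
c3: i3+i4 bne.BR+sub.ALU  pair
c4: i5+i6 or.ALU+bne.BR  pair
c5: i7 and.ALU  RAW r3
c6: i8 or.ALU  WAW r1
c7: i9 sll.ALU  tail

CYCLES = 8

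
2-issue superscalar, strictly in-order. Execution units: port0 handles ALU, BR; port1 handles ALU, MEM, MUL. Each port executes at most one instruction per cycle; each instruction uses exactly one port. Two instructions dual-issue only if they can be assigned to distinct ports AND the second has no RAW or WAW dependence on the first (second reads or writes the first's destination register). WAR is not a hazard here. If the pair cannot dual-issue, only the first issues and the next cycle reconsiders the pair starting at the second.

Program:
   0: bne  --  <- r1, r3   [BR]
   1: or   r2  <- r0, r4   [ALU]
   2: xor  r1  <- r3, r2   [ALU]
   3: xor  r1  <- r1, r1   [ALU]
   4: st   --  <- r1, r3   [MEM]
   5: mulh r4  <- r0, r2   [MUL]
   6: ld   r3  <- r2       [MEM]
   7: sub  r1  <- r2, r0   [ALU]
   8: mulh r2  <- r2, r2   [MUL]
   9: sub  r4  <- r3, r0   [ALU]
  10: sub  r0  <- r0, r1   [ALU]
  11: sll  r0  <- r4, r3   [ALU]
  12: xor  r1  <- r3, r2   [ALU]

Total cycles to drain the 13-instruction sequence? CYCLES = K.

#0 head=0: bne or i0&i1 2-wide
#1 head=2: xor i2 RAW+WAW r1
#2 head=3: xor i3 RAW r1
#3 head=4: st i4 no-port MEM/MUL
#4 head=5: mulh i5 no-port MUL/MEM
#5 head=6: ld sub i6&i7 2-wide
#6 head=8: mulh sub i8&i9 2-wide
#7 head=10: sub i10 WAW r0
#8 head=11: sll xor i11&i12 2-wide

CYCLES = 9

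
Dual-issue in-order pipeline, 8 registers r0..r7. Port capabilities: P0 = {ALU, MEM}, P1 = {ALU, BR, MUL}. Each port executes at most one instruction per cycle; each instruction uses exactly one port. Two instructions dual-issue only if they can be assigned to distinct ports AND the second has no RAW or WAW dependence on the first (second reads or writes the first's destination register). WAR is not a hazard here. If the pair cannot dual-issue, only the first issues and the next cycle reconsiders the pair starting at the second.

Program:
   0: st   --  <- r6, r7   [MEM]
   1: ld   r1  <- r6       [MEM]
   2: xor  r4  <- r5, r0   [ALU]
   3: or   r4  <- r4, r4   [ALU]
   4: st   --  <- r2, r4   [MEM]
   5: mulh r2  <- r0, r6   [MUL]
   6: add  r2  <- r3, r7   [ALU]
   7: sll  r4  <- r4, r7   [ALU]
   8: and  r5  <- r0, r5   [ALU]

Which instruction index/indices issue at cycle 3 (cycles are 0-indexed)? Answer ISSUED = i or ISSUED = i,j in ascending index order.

t=0 i0:st.MEM ; no-port MEM/MEM
t=1 i1,i2:ld.MEM+xor.ALU ; dual
t=2 i3:or.ALU ; RAW r4
t=3 i4,i5:st.MEM+mulh.MUL ; dual
t=4 i6,i7:add.ALU+sll.ALU ; dual
t=5 i8:and.ALU ; tail

ISSUED = 4,5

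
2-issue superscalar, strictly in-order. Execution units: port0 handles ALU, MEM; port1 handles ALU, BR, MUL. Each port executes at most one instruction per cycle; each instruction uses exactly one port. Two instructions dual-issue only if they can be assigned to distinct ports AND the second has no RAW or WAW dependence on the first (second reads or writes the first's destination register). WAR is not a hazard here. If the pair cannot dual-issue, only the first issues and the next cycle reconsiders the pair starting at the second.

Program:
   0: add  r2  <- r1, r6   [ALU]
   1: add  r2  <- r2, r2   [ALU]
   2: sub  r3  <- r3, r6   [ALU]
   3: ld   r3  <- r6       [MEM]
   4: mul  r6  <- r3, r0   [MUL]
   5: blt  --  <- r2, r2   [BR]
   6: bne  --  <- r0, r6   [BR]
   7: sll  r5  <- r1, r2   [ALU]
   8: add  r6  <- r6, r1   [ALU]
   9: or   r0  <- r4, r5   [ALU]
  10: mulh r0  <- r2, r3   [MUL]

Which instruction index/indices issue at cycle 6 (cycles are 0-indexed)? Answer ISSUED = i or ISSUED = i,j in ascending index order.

ISSUED = 8,9

0. add @i0  | RAW+WAW r2
1. add/sub @i1+i2  | dual
2. ld @i3  | RAW r3
3. mul @i4  | no-port MUL/BR
4. blt @i5  | no-port BR/BR
5. bne/sll @i6+i7  | dual
6. add/or @i8+i9  | dual
7. mulh @i10  | tail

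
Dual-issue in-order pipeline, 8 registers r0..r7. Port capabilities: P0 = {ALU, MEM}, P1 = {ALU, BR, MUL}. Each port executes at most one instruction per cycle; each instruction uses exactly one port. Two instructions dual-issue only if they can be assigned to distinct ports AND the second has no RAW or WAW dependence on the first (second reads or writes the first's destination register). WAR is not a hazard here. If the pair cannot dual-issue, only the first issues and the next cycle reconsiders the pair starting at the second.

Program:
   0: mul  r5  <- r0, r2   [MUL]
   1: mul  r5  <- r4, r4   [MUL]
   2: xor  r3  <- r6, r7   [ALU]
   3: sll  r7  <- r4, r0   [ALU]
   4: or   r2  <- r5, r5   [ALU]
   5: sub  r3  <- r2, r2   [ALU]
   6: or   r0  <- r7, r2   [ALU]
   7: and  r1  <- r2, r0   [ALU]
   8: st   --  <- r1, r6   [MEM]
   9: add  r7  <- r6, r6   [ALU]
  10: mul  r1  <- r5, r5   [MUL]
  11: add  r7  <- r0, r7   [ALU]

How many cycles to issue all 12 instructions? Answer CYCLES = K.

CYCLES = 7

  cy0 -> i0 (mul.MUL) no-port MUL/MUL
  cy1 -> i1&i2 (mul.MUL;xor.ALU) 2-wide
  cy2 -> i3&i4 (sll.ALU;or.ALU) 2-wide
  cy3 -> i5&i6 (sub.ALU;or.ALU) 2-wide
  cy4 -> i7 (and.ALU) RAW r1
  cy5 -> i8&i9 (st.MEM;add.ALU) 2-wide
  cy6 -> i10&i11 (mul.MUL;add.ALU) 2-wide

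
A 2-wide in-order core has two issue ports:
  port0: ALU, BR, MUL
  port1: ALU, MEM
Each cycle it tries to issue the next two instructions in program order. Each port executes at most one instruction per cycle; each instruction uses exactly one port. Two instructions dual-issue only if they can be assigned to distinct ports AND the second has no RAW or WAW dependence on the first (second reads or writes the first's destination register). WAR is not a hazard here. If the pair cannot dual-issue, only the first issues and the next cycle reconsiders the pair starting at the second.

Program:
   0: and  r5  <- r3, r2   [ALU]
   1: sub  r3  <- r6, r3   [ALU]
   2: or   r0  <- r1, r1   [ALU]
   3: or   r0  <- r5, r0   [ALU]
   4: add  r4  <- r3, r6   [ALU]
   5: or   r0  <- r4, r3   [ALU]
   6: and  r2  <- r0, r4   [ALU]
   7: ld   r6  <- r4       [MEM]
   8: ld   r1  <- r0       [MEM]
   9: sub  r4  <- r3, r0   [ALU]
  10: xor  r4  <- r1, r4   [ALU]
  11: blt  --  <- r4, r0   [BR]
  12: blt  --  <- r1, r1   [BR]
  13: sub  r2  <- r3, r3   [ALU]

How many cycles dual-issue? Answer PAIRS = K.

PAIRS = 5

0. and.ALU sub.ALU @i0,i1  | pair
1. or.ALU @i2  | RAW+WAW r0
2. or.ALU add.ALU @i3,i4  | pair
3. or.ALU @i5  | RAW r0
4. and.ALU ld.MEM @i6,i7  | pair
5. ld.MEM sub.ALU @i8,i9  | pair
6. xor.ALU @i10  | RAW r4
7. blt.BR @i11  | no-port BR/BR
8. blt.BR sub.ALU @i12,i13  | pair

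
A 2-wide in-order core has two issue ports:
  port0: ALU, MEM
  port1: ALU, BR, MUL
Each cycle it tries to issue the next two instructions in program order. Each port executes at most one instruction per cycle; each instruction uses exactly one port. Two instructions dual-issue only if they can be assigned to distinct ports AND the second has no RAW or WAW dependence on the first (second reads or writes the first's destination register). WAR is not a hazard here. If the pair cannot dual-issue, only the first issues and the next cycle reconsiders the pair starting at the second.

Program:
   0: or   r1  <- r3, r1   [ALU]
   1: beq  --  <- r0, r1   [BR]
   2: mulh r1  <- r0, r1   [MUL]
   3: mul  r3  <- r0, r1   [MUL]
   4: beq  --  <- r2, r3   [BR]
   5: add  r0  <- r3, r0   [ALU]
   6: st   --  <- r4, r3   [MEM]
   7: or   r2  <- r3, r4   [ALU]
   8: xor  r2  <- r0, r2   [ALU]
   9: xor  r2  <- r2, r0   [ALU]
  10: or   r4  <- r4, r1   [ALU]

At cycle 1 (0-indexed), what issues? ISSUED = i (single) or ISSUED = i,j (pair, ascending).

ISSUED = 1

c0: i0 or  RAW r1
c1: i1 beq  no-port BR/MUL
c2: i2 mulh  no-port MUL/MUL
c3: i3 mul  no-port MUL/BR
c4: i4/i5 beq+add  dual
c5: i6/i7 st+or  dual
c6: i8 xor  RAW+WAW r2
c7: i9/i10 xor+or  dual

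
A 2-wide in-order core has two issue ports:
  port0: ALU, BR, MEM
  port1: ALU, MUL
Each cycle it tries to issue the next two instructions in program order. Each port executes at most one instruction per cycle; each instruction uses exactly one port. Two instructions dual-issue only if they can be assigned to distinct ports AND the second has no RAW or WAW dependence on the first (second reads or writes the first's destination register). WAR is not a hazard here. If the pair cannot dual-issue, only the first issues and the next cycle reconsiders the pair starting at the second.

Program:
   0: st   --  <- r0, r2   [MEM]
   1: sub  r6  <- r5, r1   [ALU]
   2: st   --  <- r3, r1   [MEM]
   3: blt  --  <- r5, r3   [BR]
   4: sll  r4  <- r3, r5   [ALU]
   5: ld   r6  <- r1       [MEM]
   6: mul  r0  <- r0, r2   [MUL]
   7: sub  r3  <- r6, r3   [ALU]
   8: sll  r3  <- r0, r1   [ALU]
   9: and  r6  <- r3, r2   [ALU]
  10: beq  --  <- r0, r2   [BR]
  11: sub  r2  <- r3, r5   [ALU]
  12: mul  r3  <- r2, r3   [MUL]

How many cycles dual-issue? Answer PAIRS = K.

c0: i0&i1 st;sub  pair
c1: i2 st  no-port MEM/BR
c2: i3&i4 blt;sll  pair
c3: i5&i6 ld;mul  pair
c4: i7 sub  WAW r3
c5: i8 sll  RAW r3
c6: i9&i10 and;beq  pair
c7: i11 sub  RAW r2
c8: i12 mul  tail

PAIRS = 4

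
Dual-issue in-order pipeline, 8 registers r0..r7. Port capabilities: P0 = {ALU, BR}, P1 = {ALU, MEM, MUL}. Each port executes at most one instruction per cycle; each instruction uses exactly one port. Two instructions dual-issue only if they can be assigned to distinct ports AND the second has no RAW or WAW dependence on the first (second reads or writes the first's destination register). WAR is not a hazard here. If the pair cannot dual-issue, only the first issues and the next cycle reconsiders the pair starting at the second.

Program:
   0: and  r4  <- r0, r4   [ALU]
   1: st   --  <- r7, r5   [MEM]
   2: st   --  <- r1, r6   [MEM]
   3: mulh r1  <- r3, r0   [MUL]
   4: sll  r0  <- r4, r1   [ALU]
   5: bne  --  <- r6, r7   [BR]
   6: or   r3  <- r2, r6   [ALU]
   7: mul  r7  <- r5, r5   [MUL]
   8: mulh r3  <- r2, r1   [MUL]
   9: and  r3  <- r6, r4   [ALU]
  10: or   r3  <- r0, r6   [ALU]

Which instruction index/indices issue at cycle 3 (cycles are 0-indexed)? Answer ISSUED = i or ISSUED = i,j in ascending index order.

#0 head=0: and.ALU/st.MEM i0+i1 pair
#1 head=2: st.MEM i2 no-port MEM/MUL
#2 head=3: mulh.MUL i3 RAW r1
#3 head=4: sll.ALU/bne.BR i4+i5 pair
#4 head=6: or.ALU/mul.MUL i6+i7 pair
#5 head=8: mulh.MUL i8 WAW r3
#6 head=9: and.ALU i9 WAW r3
#7 head=10: or.ALU i10 tail

ISSUED = 4,5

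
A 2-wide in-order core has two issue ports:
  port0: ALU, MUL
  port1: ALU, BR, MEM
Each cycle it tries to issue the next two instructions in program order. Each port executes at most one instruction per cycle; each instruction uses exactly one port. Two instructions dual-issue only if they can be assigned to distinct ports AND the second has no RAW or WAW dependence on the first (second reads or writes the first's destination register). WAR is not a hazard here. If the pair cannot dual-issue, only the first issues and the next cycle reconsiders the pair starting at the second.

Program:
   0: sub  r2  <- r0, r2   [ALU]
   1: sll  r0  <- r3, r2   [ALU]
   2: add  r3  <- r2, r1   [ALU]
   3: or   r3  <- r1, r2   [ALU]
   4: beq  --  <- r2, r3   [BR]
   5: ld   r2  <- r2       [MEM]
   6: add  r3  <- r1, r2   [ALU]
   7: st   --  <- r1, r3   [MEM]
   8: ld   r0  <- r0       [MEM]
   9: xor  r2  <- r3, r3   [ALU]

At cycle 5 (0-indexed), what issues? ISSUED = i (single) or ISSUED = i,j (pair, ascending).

[0] i0  sub.ALU  -- RAW r2
[1] i1+i2  sll.ALU+add.ALU  -- 2-wide
[2] i3  or.ALU  -- RAW r3
[3] i4  beq.BR  -- no-port BR/MEM
[4] i5  ld.MEM  -- RAW r2
[5] i6  add.ALU  -- RAW r3
[6] i7  st.MEM  -- no-port MEM/MEM
[7] i8+i9  ld.MEM+xor.ALU  -- 2-wide

ISSUED = 6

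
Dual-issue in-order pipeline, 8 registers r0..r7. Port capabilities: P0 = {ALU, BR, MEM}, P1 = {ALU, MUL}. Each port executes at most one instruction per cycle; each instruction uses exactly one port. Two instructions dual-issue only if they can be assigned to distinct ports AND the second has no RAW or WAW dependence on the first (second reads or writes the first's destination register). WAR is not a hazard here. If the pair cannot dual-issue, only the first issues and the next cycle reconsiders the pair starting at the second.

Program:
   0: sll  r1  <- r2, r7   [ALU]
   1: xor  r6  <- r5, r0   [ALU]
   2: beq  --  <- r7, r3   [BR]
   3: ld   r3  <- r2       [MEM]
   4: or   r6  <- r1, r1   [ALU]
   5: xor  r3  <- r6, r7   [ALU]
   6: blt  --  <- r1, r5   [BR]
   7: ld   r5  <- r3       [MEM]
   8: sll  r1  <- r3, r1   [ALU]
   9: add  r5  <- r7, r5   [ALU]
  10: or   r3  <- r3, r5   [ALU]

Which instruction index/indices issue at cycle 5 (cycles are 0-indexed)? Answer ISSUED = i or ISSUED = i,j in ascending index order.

t=0 i0/i1:sll+xor ; 2-wide
t=1 i2:beq ; no-port BR/MEM
t=2 i3/i4:ld+or ; 2-wide
t=3 i5/i6:xor+blt ; 2-wide
t=4 i7/i8:ld+sll ; 2-wide
t=5 i9:add ; RAW r5
t=6 i10:or ; tail

ISSUED = 9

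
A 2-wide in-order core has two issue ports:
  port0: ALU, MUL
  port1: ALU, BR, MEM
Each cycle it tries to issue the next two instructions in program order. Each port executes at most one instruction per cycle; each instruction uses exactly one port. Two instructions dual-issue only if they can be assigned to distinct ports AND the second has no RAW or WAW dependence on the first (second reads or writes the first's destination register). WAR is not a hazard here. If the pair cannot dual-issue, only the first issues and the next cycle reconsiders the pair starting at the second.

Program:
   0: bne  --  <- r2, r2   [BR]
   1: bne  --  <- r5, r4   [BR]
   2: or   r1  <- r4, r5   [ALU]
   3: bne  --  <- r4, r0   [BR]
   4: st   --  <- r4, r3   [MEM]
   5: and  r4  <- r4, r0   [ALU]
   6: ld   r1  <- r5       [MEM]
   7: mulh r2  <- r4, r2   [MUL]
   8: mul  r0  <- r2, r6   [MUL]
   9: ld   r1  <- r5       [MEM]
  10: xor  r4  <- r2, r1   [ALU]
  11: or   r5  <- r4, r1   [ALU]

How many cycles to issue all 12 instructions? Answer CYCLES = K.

CYCLES = 8

0. bne @i0  | no-port BR/BR
1. bne or @i1&i2  | dual
2. bne @i3  | no-port BR/MEM
3. st and @i4&i5  | dual
4. ld mulh @i6&i7  | dual
5. mul ld @i8&i9  | dual
6. xor @i10  | RAW r4
7. or @i11  | tail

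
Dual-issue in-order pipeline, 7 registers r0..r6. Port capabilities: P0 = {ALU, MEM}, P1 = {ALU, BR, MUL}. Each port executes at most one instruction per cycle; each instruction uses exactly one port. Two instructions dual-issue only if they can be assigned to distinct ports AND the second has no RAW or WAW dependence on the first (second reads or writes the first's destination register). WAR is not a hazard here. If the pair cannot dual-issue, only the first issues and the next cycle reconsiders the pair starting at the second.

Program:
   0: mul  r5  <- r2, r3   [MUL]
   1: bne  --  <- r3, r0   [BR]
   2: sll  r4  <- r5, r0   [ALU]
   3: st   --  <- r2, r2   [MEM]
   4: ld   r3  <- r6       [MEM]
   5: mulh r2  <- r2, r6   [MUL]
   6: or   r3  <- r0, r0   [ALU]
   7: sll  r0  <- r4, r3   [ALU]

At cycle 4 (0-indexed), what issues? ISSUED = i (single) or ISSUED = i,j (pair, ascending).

0. mul.MUL @i0  | no-port MUL/BR
1. bne.BR;sll.ALU @i1+i2  | dual
2. st.MEM @i3  | no-port MEM/MEM
3. ld.MEM;mulh.MUL @i4+i5  | dual
4. or.ALU @i6  | RAW r3
5. sll.ALU @i7  | tail

ISSUED = 6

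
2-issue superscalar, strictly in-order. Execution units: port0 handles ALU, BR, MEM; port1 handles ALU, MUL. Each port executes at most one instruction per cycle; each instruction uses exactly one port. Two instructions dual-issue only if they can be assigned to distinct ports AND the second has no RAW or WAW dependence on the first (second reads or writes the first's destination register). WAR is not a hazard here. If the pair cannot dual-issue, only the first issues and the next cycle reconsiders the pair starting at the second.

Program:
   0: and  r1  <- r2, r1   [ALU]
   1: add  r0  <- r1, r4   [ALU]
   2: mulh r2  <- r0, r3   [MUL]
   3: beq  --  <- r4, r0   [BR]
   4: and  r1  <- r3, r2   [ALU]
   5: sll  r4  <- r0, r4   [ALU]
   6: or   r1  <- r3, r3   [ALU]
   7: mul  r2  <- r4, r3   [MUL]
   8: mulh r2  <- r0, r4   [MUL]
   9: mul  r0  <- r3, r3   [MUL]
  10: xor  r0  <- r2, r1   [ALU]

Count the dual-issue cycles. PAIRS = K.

0. and.ALU @i0  | RAW r1
1. add.ALU @i1  | RAW r0
2. mulh.MUL+beq.BR @i2/i3  | 2-wide
3. and.ALU+sll.ALU @i4/i5  | 2-wide
4. or.ALU+mul.MUL @i6/i7  | 2-wide
5. mulh.MUL @i8  | no-port MUL/MUL
6. mul.MUL @i9  | WAW r0
7. xor.ALU @i10  | tail

PAIRS = 3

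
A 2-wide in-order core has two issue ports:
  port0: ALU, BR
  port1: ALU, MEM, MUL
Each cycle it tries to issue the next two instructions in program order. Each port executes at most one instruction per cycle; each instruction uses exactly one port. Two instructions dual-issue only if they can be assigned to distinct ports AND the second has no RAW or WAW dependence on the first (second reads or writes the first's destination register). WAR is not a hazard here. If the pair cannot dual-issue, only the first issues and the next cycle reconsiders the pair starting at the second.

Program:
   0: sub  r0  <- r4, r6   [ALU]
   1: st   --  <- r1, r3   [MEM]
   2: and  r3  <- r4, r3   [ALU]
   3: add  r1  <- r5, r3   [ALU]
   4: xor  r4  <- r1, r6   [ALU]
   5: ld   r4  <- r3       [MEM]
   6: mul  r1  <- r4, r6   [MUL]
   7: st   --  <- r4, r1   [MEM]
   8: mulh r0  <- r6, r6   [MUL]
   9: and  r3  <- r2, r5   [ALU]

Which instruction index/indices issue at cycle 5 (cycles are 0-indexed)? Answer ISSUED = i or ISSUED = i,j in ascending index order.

  cy0 -> i0&i1 (sub+st) dual
  cy1 -> i2 (and) RAW r3
  cy2 -> i3 (add) RAW r1
  cy3 -> i4 (xor) WAW r4
  cy4 -> i5 (ld) no-port MEM/MUL
  cy5 -> i6 (mul) no-port MUL/MEM
  cy6 -> i7 (st) no-port MEM/MUL
  cy7 -> i8&i9 (mulh+and) dual

ISSUED = 6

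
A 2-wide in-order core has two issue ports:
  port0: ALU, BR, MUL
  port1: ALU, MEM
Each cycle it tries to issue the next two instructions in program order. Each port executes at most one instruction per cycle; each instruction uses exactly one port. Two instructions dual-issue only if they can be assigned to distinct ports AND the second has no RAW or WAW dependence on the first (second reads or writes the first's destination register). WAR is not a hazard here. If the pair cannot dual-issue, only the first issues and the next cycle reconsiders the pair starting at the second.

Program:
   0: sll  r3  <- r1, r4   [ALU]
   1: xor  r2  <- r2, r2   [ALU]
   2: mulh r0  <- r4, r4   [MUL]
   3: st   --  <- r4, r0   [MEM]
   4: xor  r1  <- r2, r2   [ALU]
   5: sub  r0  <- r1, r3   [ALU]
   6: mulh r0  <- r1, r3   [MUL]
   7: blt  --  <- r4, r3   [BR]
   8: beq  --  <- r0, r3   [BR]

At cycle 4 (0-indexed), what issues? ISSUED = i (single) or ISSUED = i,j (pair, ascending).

[0] i0&i1  sll.ALU/xor.ALU  -- dual
[1] i2  mulh.MUL  -- RAW r0
[2] i3&i4  st.MEM/xor.ALU  -- dual
[3] i5  sub.ALU  -- WAW r0
[4] i6  mulh.MUL  -- no-port MUL/BR
[5] i7  blt.BR  -- no-port BR/BR
[6] i8  beq.BR  -- tail

ISSUED = 6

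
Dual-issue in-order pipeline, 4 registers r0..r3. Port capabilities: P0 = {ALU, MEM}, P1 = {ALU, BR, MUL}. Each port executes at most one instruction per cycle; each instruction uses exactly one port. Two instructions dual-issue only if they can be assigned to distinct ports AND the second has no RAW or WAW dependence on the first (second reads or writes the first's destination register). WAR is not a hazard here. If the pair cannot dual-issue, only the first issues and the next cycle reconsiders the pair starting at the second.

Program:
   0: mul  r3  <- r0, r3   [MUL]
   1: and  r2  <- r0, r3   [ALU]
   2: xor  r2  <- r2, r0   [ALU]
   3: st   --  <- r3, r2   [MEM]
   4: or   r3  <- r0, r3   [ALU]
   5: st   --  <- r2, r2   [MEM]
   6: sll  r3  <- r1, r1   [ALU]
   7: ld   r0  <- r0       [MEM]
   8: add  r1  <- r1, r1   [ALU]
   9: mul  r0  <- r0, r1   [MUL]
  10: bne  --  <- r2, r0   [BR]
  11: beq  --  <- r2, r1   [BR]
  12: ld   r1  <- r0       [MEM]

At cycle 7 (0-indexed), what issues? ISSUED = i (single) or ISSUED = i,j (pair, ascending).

t=0 i0:mul.MUL ; RAW r3
t=1 i1:and.ALU ; RAW+WAW r2
t=2 i2:xor.ALU ; RAW r2
t=3 i3&i4:st.MEM or.ALU ; 2-wide
t=4 i5&i6:st.MEM sll.ALU ; 2-wide
t=5 i7&i8:ld.MEM add.ALU ; 2-wide
t=6 i9:mul.MUL ; no-port MUL/BR
t=7 i10:bne.BR ; no-port BR/BR
t=8 i11&i12:beq.BR ld.MEM ; 2-wide

ISSUED = 10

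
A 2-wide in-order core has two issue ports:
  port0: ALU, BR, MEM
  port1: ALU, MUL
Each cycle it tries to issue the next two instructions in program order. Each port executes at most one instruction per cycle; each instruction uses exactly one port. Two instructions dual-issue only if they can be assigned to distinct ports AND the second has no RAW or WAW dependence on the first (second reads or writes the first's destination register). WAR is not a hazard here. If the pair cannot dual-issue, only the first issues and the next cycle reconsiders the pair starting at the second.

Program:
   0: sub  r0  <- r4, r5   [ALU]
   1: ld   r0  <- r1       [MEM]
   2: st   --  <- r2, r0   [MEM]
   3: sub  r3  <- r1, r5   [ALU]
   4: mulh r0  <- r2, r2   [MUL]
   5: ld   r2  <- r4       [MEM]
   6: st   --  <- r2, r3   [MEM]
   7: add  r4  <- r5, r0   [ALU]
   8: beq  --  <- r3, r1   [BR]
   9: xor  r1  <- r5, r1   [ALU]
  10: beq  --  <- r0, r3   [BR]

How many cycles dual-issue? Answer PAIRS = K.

0. sub.ALU @i0  | WAW r0
1. ld.MEM @i1  | no-port MEM/MEM
2. st.MEM/sub.ALU @i2+i3  | pair
3. mulh.MUL/ld.MEM @i4+i5  | pair
4. st.MEM/add.ALU @i6+i7  | pair
5. beq.BR/xor.ALU @i8+i9  | pair
6. beq.BR @i10  | tail

PAIRS = 4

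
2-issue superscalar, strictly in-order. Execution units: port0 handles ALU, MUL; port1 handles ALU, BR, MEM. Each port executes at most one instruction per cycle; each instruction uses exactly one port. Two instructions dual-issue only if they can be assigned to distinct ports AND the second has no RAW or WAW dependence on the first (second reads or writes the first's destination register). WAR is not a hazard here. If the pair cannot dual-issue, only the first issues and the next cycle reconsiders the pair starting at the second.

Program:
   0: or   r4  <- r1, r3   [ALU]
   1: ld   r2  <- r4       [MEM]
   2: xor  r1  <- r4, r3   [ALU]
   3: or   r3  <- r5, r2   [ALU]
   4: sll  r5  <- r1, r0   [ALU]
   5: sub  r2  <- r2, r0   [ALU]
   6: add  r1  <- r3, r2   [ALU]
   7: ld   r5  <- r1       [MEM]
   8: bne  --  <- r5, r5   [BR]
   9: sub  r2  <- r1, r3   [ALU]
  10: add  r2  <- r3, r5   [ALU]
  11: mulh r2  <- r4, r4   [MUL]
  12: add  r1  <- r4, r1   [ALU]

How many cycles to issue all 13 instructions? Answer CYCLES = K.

CYCLES = 9

0. or @i0  | RAW r4
1. ld/xor @i1,i2  | pair
2. or/sll @i3,i4  | pair
3. sub @i5  | RAW r2
4. add @i6  | RAW r1
5. ld @i7  | no-port MEM/BR
6. bne/sub @i8,i9  | pair
7. add @i10  | WAW r2
8. mulh/add @i11,i12  | pair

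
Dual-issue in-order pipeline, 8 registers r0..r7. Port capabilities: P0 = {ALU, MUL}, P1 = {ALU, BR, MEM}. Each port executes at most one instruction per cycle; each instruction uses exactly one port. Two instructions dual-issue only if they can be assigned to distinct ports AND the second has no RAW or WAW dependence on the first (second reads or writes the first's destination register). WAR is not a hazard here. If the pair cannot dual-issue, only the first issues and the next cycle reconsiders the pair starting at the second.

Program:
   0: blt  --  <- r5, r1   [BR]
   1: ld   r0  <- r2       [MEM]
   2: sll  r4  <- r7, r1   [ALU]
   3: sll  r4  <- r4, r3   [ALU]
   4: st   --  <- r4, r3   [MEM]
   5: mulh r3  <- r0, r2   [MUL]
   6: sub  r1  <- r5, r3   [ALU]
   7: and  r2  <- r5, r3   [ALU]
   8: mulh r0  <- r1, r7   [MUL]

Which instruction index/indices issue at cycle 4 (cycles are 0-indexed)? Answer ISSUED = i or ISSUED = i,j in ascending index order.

ISSUED = 6,7

#0 head=0: blt i0 no-port BR/MEM
#1 head=1: ld/sll i1/i2 2-wide
#2 head=3: sll i3 RAW r4
#3 head=4: st/mulh i4/i5 2-wide
#4 head=6: sub/and i6/i7 2-wide
#5 head=8: mulh i8 tail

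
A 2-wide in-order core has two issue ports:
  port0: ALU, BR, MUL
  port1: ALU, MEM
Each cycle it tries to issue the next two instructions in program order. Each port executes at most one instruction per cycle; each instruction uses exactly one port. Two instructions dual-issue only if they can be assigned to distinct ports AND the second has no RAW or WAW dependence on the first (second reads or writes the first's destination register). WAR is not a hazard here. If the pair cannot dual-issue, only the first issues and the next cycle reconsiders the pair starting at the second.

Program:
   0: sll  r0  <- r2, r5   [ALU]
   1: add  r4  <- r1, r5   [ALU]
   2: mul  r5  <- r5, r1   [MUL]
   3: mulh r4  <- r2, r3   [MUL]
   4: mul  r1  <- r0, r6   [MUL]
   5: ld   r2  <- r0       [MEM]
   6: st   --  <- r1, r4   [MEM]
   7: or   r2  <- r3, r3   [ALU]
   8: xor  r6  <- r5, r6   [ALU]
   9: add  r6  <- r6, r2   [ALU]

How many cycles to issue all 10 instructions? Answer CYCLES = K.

CYCLES = 7

0. sll+add @i0/i1  | 2-wide
1. mul @i2  | no-port MUL/MUL
2. mulh @i3  | no-port MUL/MUL
3. mul+ld @i4/i5  | 2-wide
4. st+or @i6/i7  | 2-wide
5. xor @i8  | RAW+WAW r6
6. add @i9  | tail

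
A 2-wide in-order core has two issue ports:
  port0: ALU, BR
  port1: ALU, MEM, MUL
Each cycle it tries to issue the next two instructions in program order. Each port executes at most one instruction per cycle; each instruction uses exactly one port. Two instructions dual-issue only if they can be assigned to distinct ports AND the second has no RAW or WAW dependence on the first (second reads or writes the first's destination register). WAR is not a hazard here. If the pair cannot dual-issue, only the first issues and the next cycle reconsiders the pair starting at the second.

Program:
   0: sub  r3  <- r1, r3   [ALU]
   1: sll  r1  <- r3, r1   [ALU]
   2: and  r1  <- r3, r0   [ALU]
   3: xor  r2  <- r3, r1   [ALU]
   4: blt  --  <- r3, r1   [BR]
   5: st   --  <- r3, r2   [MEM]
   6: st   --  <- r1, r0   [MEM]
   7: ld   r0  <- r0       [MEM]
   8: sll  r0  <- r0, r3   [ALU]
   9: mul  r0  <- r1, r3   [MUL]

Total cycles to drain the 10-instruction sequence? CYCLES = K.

[0] i0  sub  -- RAW r3
[1] i1  sll  -- WAW r1
[2] i2  and  -- RAW r1
[3] i3&i4  xor blt  -- pair
[4] i5  st  -- no-port MEM/MEM
[5] i6  st  -- no-port MEM/MEM
[6] i7  ld  -- RAW+WAW r0
[7] i8  sll  -- WAW r0
[8] i9  mul  -- tail

CYCLES = 9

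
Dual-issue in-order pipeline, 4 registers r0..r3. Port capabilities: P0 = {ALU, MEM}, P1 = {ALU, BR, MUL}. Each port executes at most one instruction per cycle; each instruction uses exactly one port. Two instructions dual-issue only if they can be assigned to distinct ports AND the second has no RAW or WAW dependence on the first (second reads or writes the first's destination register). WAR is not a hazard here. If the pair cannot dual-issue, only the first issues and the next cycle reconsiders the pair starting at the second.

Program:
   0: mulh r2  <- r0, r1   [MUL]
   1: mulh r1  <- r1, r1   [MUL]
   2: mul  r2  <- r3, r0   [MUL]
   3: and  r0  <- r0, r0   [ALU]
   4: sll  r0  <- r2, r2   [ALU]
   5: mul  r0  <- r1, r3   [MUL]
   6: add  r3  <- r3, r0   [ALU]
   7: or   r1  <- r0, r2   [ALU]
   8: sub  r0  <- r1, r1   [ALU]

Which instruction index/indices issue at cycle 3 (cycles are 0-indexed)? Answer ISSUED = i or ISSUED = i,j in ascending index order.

ISSUED = 4

c0: i0 mulh  no-port MUL/MUL
c1: i1 mulh  no-port MUL/MUL
c2: i2,i3 mul/and  2-wide
c3: i4 sll  WAW r0
c4: i5 mul  RAW r0
c5: i6,i7 add/or  2-wide
c6: i8 sub  tail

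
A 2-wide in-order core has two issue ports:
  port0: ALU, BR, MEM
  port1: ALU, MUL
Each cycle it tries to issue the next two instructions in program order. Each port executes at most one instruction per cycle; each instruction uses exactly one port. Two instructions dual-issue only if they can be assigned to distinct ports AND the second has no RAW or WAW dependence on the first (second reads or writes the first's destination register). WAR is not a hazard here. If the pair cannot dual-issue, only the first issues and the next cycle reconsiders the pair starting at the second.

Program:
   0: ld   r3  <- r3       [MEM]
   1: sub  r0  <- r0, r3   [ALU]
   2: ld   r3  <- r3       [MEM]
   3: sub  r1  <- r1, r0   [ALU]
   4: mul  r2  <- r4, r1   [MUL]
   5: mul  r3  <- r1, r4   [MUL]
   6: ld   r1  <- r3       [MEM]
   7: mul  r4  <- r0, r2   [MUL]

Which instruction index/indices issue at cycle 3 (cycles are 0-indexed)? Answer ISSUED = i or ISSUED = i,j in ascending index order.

ISSUED = 4

c0: i0 ld  RAW r3
c1: i1/i2 sub ld  dual
c2: i3 sub  RAW r1
c3: i4 mul  no-port MUL/MUL
c4: i5 mul  RAW r3
c5: i6/i7 ld mul  dual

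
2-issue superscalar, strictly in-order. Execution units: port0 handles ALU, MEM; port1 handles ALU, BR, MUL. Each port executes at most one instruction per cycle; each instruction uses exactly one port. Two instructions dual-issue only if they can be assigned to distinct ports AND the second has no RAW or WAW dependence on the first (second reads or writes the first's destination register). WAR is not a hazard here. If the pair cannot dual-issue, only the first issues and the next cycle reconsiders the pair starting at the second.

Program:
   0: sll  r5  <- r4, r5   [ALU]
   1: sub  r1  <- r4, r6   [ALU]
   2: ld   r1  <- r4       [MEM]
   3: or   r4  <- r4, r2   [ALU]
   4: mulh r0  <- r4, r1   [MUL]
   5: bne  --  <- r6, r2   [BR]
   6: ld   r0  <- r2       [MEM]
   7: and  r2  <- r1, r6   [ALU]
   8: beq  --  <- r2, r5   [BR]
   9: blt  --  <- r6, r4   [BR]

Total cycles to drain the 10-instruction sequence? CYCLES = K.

#0 head=0: sll.ALU sub.ALU i0,i1 2-wide
#1 head=2: ld.MEM or.ALU i2,i3 2-wide
#2 head=4: mulh.MUL i4 no-port MUL/BR
#3 head=5: bne.BR ld.MEM i5,i6 2-wide
#4 head=7: and.ALU i7 RAW r2
#5 head=8: beq.BR i8 no-port BR/BR
#6 head=9: blt.BR i9 tail

CYCLES = 7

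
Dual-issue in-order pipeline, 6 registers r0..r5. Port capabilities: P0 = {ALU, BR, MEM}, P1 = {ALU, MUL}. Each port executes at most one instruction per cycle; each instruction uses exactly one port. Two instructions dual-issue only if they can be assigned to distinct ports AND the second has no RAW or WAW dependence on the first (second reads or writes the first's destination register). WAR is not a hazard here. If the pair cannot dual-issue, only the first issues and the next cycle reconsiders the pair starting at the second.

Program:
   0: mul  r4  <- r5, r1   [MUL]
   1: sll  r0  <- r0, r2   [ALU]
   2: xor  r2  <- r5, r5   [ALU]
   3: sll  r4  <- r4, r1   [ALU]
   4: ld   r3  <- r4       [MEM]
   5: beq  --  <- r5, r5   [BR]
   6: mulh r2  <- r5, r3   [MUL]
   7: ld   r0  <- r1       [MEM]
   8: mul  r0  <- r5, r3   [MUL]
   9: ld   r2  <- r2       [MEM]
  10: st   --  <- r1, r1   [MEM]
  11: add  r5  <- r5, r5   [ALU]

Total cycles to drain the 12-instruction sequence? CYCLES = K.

CYCLES = 7

0. mul.MUL sll.ALU @i0/i1  | 2-wide
1. xor.ALU sll.ALU @i2/i3  | 2-wide
2. ld.MEM @i4  | no-port MEM/BR
3. beq.BR mulh.MUL @i5/i6  | 2-wide
4. ld.MEM @i7  | WAW r0
5. mul.MUL ld.MEM @i8/i9  | 2-wide
6. st.MEM add.ALU @i10/i11  | 2-wide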